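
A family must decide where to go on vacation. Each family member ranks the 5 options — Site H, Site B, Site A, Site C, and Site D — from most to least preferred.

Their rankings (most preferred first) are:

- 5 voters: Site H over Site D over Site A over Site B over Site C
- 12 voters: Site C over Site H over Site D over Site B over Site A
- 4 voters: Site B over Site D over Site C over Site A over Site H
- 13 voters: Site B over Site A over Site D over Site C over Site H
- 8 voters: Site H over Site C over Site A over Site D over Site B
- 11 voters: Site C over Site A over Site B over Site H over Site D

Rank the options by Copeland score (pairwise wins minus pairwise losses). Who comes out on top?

Site C

Pairwise results:
  Site H vs Site B: Site B wins 28–25.
  Site H vs Site A: Site A wins 28–25.
  Site H vs Site C: Site C wins 40–13.
  Site H vs Site D: Site H wins 36–17.
  Site B vs Site A: Site B wins 29–24.
  Site B vs Site C: Site C wins 31–22.
  Site B vs Site D: Site B wins 28–25.
  Site A vs Site C: Site C wins 35–18.
  Site A vs Site D: Site A wins 32–21.
  Site C vs Site D: Site C wins 31–22.
Copeland scores (wins − losses):
  Site H: 1 − 3 = -2
  Site B: 3 − 1 = 2
  Site A: 2 − 2 = 0
  Site C: 4 − 0 = 4
  Site D: 0 − 4 = -4
Site C has the best Copeland score.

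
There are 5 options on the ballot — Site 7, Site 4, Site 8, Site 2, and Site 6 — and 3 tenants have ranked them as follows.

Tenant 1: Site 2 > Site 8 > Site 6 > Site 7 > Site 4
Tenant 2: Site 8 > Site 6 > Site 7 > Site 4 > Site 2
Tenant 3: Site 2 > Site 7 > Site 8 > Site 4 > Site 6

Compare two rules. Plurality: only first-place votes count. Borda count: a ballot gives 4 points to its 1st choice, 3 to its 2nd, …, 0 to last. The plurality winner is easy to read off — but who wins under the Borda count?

Plurality first-place counts: Site 7 0, Site 4 0, Site 8 1, Site 2 2, Site 6 0 → Site 2.
Borda totals: Site 7 6, Site 4 2, Site 8 9, Site 2 8, Site 6 5 → Site 8.

Site 8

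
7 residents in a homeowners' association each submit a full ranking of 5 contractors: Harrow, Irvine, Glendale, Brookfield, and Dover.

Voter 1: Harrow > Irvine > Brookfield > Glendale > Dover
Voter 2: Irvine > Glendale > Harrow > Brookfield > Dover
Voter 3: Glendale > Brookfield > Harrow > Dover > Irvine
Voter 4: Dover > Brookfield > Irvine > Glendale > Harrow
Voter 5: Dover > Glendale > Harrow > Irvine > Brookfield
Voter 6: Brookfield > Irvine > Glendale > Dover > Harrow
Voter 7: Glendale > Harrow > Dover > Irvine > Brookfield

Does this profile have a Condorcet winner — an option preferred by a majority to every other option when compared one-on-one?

No

Head-to-head results (7 voters total):
Harrow vs Irvine: Harrow wins 4–3.
Harrow vs Glendale: Glendale wins 6–1.
Harrow vs Brookfield: Harrow wins 4–3.
Harrow vs Dover: Harrow wins 4–3.
Irvine vs Glendale: Irvine wins 4–3.
Irvine vs Brookfield: Irvine wins 4–3.
Irvine vs Dover: Dover wins 4–3.
Glendale vs Brookfield: Glendale wins 4–3.
Glendale vs Dover: Glendale wins 5–2.
Brookfield vs Dover: Brookfield wins 4–3.
No candidate beats all others: Harrow beats Irvine beats Glendale beats Harrow, a majority cycle.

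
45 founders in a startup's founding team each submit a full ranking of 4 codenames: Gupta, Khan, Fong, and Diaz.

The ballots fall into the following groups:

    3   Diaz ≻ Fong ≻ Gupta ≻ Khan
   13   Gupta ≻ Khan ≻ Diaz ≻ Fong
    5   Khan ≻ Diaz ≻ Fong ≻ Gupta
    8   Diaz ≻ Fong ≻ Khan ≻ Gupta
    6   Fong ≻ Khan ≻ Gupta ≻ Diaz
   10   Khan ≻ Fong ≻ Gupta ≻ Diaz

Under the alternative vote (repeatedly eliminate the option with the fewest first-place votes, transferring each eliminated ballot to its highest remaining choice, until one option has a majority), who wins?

Round 1: Khan 15, Gupta 13, Diaz 11, Fong 6. Fong has the fewest and is eliminated.
Round 2: Khan 21, Gupta 13, Diaz 11. Diaz has the fewest and is eliminated.
Round 3: Khan 29, Gupta 16. Khan has a majority.

Khan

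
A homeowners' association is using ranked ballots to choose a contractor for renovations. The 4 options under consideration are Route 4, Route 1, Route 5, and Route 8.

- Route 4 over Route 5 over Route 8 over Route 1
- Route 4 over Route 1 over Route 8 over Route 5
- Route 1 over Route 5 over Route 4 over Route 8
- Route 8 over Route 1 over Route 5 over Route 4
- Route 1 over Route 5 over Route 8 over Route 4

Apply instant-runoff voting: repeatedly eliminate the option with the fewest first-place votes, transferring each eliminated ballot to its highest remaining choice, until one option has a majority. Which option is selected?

Round 1: Route 4 2, Route 1 2, Route 8 1, Route 5 0. Route 5 has the fewest and is eliminated.
Round 2: Route 4 2, Route 1 2, Route 8 1. Route 8 has the fewest and is eliminated.
Round 3: Route 1 3, Route 4 2. Route 1 has a majority.

Route 1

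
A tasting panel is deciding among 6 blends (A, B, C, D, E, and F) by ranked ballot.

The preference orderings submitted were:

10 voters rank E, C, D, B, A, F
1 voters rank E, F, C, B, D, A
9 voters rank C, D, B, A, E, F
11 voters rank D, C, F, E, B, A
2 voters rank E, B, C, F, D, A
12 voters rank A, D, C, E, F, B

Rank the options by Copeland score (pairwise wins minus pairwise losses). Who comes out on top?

Pairwise results:
  A vs B: B wins 33–12.
  A vs C: C wins 33–12.
  A vs D: D wins 33–12.
  A vs E: E wins 24–21.
  A vs F: A wins 31–14.
  B vs C: C wins 43–2.
  B vs D: D wins 42–3.
  B vs E: E wins 36–9.
  B vs F: F wins 24–21.
  C vs D: D wins 23–22.
  C vs E: C wins 32–13.
  C vs F: C wins 44–1.
  D vs E: D wins 32–13.
  D vs F: D wins 42–3.
  E vs F: E wins 34–11.
Copeland scores (wins − losses):
  A: 1 − 4 = -3
  B: 1 − 4 = -3
  C: 4 − 1 = 3
  D: 5 − 0 = 5
  E: 3 − 2 = 1
  F: 1 − 4 = -3
D has the best Copeland score.

D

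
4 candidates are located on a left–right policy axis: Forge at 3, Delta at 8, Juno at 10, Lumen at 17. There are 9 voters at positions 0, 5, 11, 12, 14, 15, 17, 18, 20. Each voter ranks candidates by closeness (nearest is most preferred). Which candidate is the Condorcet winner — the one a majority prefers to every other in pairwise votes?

With single-peaked preferences on a line, the Condorcet winner is the candidate closest to the median voter.
The median voter (position 14) is closest to Lumen at 17.
Check: Lumen vs Delta — voters closer to Lumen: 5 of 9.

Lumen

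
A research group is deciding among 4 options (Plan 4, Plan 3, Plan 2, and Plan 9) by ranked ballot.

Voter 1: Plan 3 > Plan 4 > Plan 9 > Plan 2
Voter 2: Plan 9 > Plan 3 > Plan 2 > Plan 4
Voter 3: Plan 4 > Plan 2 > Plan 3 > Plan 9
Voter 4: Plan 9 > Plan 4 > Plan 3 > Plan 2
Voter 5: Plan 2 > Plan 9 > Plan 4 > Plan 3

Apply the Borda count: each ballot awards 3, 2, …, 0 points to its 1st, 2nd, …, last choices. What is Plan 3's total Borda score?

Borda scores:
  Plan 4: 2 + 0 + 3 + 2 + 1 = 8
  Plan 3: 3 + 2 + 1 + 1 + 0 = 7
  Plan 2: 0 + 1 + 2 + 0 + 3 = 6
  Plan 9: 1 + 3 + 0 + 3 + 2 = 9

7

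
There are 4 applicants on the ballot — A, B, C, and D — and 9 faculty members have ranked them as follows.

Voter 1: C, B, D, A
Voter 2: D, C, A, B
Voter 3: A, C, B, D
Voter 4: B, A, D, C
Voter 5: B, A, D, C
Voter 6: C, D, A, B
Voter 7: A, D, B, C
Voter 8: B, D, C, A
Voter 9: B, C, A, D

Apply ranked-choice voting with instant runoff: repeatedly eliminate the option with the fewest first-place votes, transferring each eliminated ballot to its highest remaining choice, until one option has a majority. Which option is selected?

B

Round 1: B 4, A 2, C 2, D 1. D has the fewest and is eliminated.
Round 2: B 4, C 3, A 2. A has the fewest and is eliminated.
Round 3: B 5, C 4. B has a majority.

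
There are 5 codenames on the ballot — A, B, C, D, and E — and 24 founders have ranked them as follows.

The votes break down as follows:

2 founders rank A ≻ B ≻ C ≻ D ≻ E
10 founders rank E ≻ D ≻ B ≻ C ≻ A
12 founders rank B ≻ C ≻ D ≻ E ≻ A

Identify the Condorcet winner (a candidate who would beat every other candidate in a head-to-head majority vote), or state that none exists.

B

Head-to-head results (24 voters total):
A vs B: B wins 22–2.
A vs C: C wins 22–2.
A vs D: D wins 22–2.
A vs E: E wins 22–2.
B vs C: B wins 24–0.
B vs D: B wins 14–10.
B vs E: B wins 14–10.
C vs D: C wins 14–10.
C vs E: C wins 14–10.
D vs E: D wins 14–10.
B beats each rival — A (22–2), C (24–0), D (14–10), E (14–10) — so B is the Condorcet winner.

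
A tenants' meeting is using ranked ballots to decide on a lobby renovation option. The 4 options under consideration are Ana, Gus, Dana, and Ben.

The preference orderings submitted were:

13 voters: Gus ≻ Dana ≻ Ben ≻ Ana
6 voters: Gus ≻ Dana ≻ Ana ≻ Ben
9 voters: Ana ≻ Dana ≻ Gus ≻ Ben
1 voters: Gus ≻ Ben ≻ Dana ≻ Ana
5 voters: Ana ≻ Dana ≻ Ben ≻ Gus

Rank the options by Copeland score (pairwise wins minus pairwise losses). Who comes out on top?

Gus

Pairwise results:
  Ana vs Gus: Gus wins 20–14.
  Ana vs Dana: Dana wins 20–14.
  Ana vs Ben: Ana wins 20–14.
  Gus vs Dana: Gus wins 20–14.
  Gus vs Ben: Gus wins 29–5.
  Dana vs Ben: Dana wins 33–1.
Copeland scores (wins − losses):
  Ana: 1 − 2 = -1
  Gus: 3 − 0 = 3
  Dana: 2 − 1 = 1
  Ben: 0 − 3 = -3
Gus has the best Copeland score.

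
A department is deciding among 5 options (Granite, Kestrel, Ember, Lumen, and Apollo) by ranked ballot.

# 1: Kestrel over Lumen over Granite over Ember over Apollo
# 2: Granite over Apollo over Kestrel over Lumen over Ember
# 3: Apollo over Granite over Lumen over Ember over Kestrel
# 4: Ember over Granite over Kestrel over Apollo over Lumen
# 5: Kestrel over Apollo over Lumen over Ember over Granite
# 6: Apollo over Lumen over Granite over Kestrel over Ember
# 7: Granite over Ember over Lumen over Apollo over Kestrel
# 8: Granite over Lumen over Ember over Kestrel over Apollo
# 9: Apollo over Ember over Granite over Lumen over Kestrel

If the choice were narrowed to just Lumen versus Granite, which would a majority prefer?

Ballots ranking Lumen above Granite: 3.
Ballots ranking Granite above Lumen: 6.
Granite wins the head-to-head, 6–3.

Granite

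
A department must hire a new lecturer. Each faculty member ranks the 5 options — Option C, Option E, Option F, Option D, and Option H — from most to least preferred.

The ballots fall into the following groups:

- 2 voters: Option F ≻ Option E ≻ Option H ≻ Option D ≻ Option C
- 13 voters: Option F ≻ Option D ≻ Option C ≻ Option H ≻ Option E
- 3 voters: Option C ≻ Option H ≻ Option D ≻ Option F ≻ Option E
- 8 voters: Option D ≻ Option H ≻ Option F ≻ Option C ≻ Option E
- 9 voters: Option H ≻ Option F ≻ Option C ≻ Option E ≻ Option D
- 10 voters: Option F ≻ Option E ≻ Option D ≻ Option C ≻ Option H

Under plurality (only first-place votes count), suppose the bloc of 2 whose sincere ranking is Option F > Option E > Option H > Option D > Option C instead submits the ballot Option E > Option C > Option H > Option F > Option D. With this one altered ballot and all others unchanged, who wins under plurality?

Option F

First-place totals with the altered ballot: Option C 3, Option E 2, Option F 23, Option D 8, Option H 9.
The winner is unchanged: still Option F.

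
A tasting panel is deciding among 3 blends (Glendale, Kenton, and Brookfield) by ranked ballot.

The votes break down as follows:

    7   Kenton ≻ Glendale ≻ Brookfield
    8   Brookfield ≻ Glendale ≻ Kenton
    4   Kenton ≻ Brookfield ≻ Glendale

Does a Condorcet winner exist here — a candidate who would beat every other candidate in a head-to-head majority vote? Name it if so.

Kenton

Head-to-head results (19 voters total):
Glendale vs Kenton: Kenton wins 11–8.
Glendale vs Brookfield: Brookfield wins 12–7.
Kenton vs Brookfield: Kenton wins 11–8.
Kenton beats each rival — Glendale (11–8), Brookfield (11–8) — so Kenton is the Condorcet winner.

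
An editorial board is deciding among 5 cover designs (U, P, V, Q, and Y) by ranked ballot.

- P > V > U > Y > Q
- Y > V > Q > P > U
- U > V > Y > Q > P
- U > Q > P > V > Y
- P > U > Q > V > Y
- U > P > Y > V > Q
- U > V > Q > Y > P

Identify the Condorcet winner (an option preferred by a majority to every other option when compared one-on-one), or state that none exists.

Head-to-head results (7 voters total):
U vs P: U wins 4–3.
U vs V: U wins 5–2.
U vs Q: U wins 6–1.
U vs Y: U wins 6–1.
P vs V: P wins 4–3.
P vs Q: Q wins 4–3.
P vs Y: P wins 4–3.
V vs Q: V wins 5–2.
V vs Y: V wins 5–2.
Q vs Y: Y wins 4–3.
U beats each rival — P (4–3), V (5–2), Q (6–1), Y (6–1) — so U is the Condorcet winner.

U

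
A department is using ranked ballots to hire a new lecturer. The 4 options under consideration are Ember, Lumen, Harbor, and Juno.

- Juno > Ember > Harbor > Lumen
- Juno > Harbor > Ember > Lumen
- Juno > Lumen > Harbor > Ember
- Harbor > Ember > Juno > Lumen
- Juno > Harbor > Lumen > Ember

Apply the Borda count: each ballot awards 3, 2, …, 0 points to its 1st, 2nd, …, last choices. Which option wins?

Borda scores:
  Ember: 2 + 1 + 0 + 2 + 0 = 5
  Lumen: 0 + 0 + 2 + 0 + 1 = 3
  Harbor: 1 + 2 + 1 + 3 + 2 = 9
  Juno: 3 + 3 + 3 + 1 + 3 = 13
Juno has the highest total.

Juno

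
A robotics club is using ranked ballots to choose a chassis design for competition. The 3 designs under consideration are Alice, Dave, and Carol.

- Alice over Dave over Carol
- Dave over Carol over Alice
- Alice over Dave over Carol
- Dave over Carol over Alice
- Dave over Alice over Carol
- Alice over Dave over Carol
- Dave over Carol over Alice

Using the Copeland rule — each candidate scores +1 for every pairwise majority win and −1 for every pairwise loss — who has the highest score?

Pairwise results:
  Alice vs Dave: Dave wins 4–3.
  Alice vs Carol: Alice wins 4–3.
  Dave vs Carol: Dave wins 7–0.
Copeland scores (wins − losses):
  Alice: 1 − 1 = 0
  Dave: 2 − 0 = 2
  Carol: 0 − 2 = -2
Dave has the best Copeland score.

Dave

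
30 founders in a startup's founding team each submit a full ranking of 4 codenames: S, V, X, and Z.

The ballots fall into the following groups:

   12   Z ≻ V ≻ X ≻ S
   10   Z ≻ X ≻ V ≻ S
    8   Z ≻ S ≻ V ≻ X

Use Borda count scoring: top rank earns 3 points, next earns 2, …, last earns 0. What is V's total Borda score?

Borda scores:
  S: 12·0 + 10·0 + 8·2 = 16
  V: 12·2 + 10·1 + 8·1 = 42
  X: 12·1 + 10·2 + 8·0 = 32
  Z: 12·3 + 10·3 + 8·3 = 90

42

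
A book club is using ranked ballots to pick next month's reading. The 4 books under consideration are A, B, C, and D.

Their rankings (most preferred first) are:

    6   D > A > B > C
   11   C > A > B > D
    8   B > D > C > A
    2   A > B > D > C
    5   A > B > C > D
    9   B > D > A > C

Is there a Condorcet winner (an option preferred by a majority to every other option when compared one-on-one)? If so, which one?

There is no Condorcet winner

Head-to-head results (41 voters total):
A vs B: A wins 24–17.
A vs C: A wins 22–19.
A vs D: D wins 23–18.
B vs C: B wins 30–11.
B vs D: B wins 35–6.
C vs D: D wins 25–16.
No candidate beats all others: A beats B beats D beats A, a majority cycle.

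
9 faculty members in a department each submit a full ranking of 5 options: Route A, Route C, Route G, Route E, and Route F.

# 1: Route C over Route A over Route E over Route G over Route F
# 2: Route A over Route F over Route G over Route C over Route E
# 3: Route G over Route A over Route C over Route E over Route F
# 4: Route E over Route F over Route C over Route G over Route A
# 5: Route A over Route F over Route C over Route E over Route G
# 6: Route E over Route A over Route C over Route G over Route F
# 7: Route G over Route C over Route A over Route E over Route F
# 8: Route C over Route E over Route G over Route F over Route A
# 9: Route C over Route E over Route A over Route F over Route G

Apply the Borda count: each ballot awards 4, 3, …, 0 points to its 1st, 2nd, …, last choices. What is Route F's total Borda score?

Borda scores:
  Route A: 3 + 4 + 3 + 0 + 4 + 3 + 2 + 0 + 2 = 21
  Route C: 4 + 1 + 2 + 2 + 2 + 2 + 3 + 4 + 4 = 24
  Route G: 1 + 2 + 4 + 1 + 0 + 1 + 4 + 2 + 0 = 15
  Route E: 2 + 0 + 1 + 4 + 1 + 4 + 1 + 3 + 3 = 19
  Route F: 0 + 3 + 0 + 3 + 3 + 0 + 0 + 1 + 1 = 11

11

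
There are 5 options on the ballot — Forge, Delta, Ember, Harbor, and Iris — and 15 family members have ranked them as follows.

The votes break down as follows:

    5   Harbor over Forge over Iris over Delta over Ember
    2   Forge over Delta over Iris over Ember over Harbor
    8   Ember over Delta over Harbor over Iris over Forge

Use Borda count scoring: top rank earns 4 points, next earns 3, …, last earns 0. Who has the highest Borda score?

Borda scores:
  Forge: 5·3 + 2·4 + 8·0 = 23
  Delta: 5·1 + 2·3 + 8·3 = 35
  Ember: 5·0 + 2·1 + 8·4 = 34
  Harbor: 5·4 + 2·0 + 8·2 = 36
  Iris: 5·2 + 2·2 + 8·1 = 22
Harbor has the highest total.

Harbor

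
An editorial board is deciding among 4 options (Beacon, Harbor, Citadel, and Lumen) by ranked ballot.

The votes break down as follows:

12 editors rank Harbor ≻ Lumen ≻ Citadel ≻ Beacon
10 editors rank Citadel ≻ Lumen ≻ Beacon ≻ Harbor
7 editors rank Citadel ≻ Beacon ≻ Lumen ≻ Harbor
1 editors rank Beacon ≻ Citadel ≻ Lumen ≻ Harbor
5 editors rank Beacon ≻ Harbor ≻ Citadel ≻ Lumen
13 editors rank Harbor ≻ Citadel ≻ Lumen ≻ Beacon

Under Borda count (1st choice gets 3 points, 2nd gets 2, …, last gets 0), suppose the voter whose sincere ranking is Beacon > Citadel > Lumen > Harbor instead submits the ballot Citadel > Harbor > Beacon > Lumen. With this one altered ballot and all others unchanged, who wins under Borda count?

Borda totals with the altered ballot: Beacon 40, Harbor 87, Citadel 97, Lumen 64.
The winner is unchanged: still Citadel.

Citadel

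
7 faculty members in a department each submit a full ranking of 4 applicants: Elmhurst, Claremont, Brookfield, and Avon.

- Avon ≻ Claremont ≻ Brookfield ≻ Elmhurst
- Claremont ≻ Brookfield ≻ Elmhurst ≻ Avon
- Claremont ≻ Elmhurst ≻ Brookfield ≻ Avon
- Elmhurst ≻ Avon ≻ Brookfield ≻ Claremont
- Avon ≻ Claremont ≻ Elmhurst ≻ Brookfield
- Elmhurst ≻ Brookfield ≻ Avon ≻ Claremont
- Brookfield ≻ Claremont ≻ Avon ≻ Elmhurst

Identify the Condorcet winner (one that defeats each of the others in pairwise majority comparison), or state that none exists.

Head-to-head results (7 voters total):
Elmhurst vs Claremont: Claremont wins 5–2.
Elmhurst vs Brookfield: Elmhurst wins 4–3.
Elmhurst vs Avon: Elmhurst wins 4–3.
Claremont vs Brookfield: Claremont wins 4–3.
Claremont vs Avon: Avon wins 4–3.
Brookfield vs Avon: Brookfield wins 4–3.
No candidate beats all others: Elmhurst beats Avon beats Claremont beats Elmhurst, a majority cycle.

No Condorcet winner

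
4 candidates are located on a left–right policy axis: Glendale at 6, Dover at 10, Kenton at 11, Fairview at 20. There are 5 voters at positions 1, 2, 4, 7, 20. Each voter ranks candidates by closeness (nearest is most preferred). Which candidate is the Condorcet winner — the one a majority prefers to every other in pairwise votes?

With single-peaked preferences on a line, the Condorcet winner is the candidate closest to the median voter.
The median voter (position 4) is closest to Glendale at 6.
Check: Glendale vs Fairview — voters closer to Glendale: 4 of 5.

Glendale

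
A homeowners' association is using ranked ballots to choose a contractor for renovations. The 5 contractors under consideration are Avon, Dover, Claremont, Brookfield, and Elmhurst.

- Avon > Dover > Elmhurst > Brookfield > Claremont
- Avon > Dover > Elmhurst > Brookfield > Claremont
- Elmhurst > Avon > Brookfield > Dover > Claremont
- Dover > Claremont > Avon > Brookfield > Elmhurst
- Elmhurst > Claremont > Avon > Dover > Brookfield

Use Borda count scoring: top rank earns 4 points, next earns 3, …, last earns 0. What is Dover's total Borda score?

12

Borda scores:
  Avon: 4 + 4 + 3 + 2 + 2 = 15
  Dover: 3 + 3 + 1 + 4 + 1 = 12
  Claremont: 0 + 0 + 0 + 3 + 3 = 6
  Brookfield: 1 + 1 + 2 + 1 + 0 = 5
  Elmhurst: 2 + 2 + 4 + 0 + 4 = 12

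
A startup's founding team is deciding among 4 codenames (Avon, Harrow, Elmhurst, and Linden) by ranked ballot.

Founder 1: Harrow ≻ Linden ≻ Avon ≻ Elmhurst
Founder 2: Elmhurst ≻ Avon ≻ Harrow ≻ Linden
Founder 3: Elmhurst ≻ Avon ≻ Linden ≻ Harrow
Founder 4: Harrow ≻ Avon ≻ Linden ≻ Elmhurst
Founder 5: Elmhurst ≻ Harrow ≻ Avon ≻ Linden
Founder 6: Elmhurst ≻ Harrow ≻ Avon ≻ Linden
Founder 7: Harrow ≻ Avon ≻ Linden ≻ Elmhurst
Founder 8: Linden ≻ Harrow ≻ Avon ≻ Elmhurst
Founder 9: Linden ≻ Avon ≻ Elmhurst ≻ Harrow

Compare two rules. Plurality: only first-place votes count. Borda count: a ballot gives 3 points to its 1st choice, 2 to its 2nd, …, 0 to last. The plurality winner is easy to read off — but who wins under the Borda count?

Harrow

Plurality first-place counts: Avon 0, Harrow 3, Elmhurst 4, Linden 2 → Elmhurst.
Borda totals: Avon 14, Harrow 16, Elmhurst 13, Linden 11 → Harrow.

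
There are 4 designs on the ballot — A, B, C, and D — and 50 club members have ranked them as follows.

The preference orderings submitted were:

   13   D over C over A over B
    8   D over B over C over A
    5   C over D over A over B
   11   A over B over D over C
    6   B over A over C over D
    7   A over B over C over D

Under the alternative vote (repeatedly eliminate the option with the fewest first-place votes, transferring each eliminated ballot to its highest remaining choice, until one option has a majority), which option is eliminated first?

C

Round 1: D 21, A 18, B 6, C 5. C has the fewest and is eliminated.
Round 2: D 26, A 18, B 6. D has a majority.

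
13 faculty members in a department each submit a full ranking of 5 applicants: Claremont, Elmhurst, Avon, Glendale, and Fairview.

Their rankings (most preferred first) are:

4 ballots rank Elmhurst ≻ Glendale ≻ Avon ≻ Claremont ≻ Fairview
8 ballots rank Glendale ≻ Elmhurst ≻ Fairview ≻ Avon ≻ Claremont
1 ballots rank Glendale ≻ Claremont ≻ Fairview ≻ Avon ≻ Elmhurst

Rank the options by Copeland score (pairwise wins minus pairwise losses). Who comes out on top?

Glendale

Pairwise results:
  Claremont vs Elmhurst: Elmhurst wins 12–1.
  Claremont vs Avon: Avon wins 12–1.
  Claremont vs Glendale: Glendale wins 13–0.
  Claremont vs Fairview: Fairview wins 8–5.
  Elmhurst vs Avon: Elmhurst wins 12–1.
  Elmhurst vs Glendale: Glendale wins 9–4.
  Elmhurst vs Fairview: Elmhurst wins 12–1.
  Avon vs Glendale: Glendale wins 13–0.
  Avon vs Fairview: Fairview wins 9–4.
  Glendale vs Fairview: Glendale wins 13–0.
Copeland scores (wins − losses):
  Claremont: 0 − 4 = -4
  Elmhurst: 3 − 1 = 2
  Avon: 1 − 3 = -2
  Glendale: 4 − 0 = 4
  Fairview: 2 − 2 = 0
Glendale has the best Copeland score.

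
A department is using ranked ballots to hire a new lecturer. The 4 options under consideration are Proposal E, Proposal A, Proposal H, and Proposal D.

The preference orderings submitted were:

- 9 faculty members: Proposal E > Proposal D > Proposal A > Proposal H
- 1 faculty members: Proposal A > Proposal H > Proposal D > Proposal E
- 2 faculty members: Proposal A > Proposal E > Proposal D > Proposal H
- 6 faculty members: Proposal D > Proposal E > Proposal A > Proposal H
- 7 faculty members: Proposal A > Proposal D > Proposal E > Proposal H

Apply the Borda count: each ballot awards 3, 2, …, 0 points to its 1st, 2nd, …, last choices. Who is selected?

Proposal D

Borda scores:
  Proposal E: 9·3 + 0 + 2·2 + 6·2 + 7·1 = 50
  Proposal A: 9·1 + 3 + 2·3 + 6·1 + 7·3 = 45
  Proposal H: 9·0 + 2 + 2·0 + 6·0 + 7·0 = 2
  Proposal D: 9·2 + 1 + 2·1 + 6·3 + 7·2 = 53
Proposal D has the highest total.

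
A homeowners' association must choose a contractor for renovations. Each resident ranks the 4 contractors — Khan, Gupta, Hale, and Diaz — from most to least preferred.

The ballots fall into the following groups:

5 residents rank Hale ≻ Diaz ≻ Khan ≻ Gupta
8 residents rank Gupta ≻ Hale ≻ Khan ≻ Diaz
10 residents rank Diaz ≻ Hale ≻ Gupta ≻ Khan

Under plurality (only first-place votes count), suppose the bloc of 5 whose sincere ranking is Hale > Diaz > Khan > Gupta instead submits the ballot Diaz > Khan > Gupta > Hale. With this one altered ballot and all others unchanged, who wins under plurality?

First-place totals with the altered ballot: Khan 0, Gupta 8, Hale 0, Diaz 15.
The winner is unchanged: still Diaz.

Diaz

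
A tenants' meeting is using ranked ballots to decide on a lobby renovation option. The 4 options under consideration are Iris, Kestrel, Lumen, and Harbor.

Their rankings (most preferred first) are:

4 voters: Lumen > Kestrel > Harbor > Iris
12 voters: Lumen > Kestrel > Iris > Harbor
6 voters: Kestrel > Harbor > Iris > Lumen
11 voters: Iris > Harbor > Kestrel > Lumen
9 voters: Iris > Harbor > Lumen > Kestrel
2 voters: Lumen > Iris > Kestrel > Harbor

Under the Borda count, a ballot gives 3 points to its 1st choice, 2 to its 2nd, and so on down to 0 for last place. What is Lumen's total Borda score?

63

Borda scores:
  Iris: 4·0 + 12·1 + 6·1 + 11·3 + 9·3 + 2·2 = 82
  Kestrel: 4·2 + 12·2 + 6·3 + 11·1 + 9·0 + 2·1 = 63
  Lumen: 4·3 + 12·3 + 6·0 + 11·0 + 9·1 + 2·3 = 63
  Harbor: 4·1 + 12·0 + 6·2 + 11·2 + 9·2 + 2·0 = 56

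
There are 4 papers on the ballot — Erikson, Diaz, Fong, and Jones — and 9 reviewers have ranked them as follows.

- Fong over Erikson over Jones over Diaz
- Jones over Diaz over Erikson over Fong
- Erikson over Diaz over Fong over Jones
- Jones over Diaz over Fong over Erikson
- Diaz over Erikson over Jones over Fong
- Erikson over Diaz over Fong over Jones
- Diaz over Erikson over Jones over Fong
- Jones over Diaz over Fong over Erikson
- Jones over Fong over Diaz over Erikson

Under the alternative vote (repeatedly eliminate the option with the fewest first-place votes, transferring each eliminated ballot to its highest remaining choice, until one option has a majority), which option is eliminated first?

Round 1: Jones 4, Erikson 2, Diaz 2, Fong 1. Fong has the fewest and is eliminated.
Round 2: Jones 4, Erikson 3, Diaz 2. Diaz has the fewest and is eliminated.
Round 3: Erikson 5, Jones 4. Erikson has a majority.

Fong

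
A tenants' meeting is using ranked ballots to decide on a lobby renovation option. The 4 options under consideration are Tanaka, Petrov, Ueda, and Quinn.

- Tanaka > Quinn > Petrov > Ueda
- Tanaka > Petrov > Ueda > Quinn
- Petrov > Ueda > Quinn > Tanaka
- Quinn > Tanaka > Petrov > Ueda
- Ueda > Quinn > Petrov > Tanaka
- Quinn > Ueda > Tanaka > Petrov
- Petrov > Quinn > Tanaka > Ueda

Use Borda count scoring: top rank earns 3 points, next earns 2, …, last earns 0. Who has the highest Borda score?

Borda scores:
  Tanaka: 3 + 3 + 0 + 2 + 0 + 1 + 1 = 10
  Petrov: 1 + 2 + 3 + 1 + 1 + 0 + 3 = 11
  Ueda: 0 + 1 + 2 + 0 + 3 + 2 + 0 = 8
  Quinn: 2 + 0 + 1 + 3 + 2 + 3 + 2 = 13
Quinn has the highest total.

Quinn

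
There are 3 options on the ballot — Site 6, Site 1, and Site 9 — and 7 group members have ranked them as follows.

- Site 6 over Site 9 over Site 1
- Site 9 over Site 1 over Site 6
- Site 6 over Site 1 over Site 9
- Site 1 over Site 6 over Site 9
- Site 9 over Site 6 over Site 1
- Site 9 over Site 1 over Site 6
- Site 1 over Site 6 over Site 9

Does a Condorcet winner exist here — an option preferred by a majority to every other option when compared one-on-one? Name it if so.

Head-to-head results (7 voters total):
Site 6 vs Site 1: Site 1 wins 4–3.
Site 6 vs Site 9: Site 6 wins 4–3.
Site 1 vs Site 9: Site 9 wins 4–3.
No candidate beats all others: Site 6 beats Site 9 beats Site 1 beats Site 6, a majority cycle.

There is no Condorcet winner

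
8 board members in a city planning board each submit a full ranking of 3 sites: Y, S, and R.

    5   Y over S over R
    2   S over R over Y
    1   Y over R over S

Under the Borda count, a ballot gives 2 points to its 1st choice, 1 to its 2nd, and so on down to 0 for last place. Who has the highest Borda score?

Y

Borda scores:
  Y: 5·2 + 2·0 + 2 = 12
  S: 5·1 + 2·2 + 0 = 9
  R: 5·0 + 2·1 + 1 = 3
Y has the highest total.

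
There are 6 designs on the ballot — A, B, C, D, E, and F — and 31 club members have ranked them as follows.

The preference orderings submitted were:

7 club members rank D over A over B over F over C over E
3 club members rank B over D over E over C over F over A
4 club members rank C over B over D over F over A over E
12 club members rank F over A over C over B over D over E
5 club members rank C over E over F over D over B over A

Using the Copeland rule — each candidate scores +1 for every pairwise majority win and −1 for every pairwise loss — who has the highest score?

F

Pairwise results:
  A vs B: A wins 19–12.
  A vs C: A wins 19–12.
  A vs D: D wins 19–12.
  A vs E: A wins 23–8.
  A vs F: F wins 24–7.
  B vs C: C wins 21–10.
  B vs D: B wins 19–12.
  B vs E: B wins 26–5.
  B vs F: F wins 17–14.
  C vs D: C wins 21–10.
  C vs E: C wins 28–3.
  C vs F: F wins 19–12.
  D vs E: D wins 26–5.
  D vs F: F wins 17–14.
  E vs F: F wins 23–8.
Copeland scores (wins − losses):
  A: 3 − 2 = 1
  B: 2 − 3 = -1
  C: 3 − 2 = 1
  D: 2 − 3 = -1
  E: 0 − 5 = -5
  F: 5 − 0 = 5
F has the best Copeland score.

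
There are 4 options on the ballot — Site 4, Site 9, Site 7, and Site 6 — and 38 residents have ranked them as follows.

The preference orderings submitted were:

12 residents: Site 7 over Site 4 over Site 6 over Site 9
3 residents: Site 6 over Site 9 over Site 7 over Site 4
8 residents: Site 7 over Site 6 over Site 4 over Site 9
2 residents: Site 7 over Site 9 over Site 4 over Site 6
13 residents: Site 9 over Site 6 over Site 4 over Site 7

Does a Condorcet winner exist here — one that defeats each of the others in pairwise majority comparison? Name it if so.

Head-to-head results (38 voters total):
Site 4 vs Site 9: Site 4 wins 20–18.
Site 4 vs Site 7: Site 7 wins 25–13.
Site 4 vs Site 6: Site 6 wins 24–14.
Site 9 vs Site 7: Site 7 wins 22–16.
Site 9 vs Site 6: Site 6 wins 23–15.
Site 7 vs Site 6: Site 7 wins 22–16.
Site 7 beats each rival — Site 4 (25–13), Site 9 (22–16), Site 6 (22–16) — so Site 7 is the Condorcet winner.

Site 7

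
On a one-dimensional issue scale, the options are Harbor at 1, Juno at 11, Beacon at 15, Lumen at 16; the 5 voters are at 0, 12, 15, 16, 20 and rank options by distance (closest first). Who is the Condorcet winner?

Beacon

With single-peaked preferences on a line, the Condorcet winner is the candidate closest to the median voter.
The median voter (position 15) is closest to Beacon at 15.
Check: Beacon vs Lumen — voters closer to Beacon: 3 of 5.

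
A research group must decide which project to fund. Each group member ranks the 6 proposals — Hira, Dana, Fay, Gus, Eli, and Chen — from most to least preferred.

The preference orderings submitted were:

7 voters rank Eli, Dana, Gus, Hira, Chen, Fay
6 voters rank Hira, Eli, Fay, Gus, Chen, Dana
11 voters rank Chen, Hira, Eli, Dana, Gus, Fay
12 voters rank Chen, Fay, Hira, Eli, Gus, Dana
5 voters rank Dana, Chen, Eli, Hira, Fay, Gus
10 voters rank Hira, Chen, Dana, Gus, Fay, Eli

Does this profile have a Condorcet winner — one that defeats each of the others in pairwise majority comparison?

Head-to-head results (51 voters total):
Hira vs Dana: Hira wins 39–12.
Hira vs Fay: Hira wins 39–12.
Hira vs Gus: Hira wins 44–7.
Hira vs Eli: Hira wins 39–12.
Hira vs Chen: Chen wins 28–23.
Dana vs Fay: Dana wins 33–18.
Dana vs Gus: Dana wins 33–18.
Dana vs Eli: Eli wins 36–15.
Dana vs Chen: Chen wins 39–12.
Fay vs Gus: Gus wins 28–23.
Fay vs Eli: Eli wins 29–22.
Fay vs Chen: Chen wins 45–6.
Gus vs Eli: Eli wins 41–10.
Gus vs Chen: Chen wins 38–13.
Eli vs Chen: Chen wins 38–13.
Chen beats each rival — Hira (28–23), Dana (39–12), Fay (45–6), Gus (38–13), Eli (38–13) — so Chen is the Condorcet winner.

Yes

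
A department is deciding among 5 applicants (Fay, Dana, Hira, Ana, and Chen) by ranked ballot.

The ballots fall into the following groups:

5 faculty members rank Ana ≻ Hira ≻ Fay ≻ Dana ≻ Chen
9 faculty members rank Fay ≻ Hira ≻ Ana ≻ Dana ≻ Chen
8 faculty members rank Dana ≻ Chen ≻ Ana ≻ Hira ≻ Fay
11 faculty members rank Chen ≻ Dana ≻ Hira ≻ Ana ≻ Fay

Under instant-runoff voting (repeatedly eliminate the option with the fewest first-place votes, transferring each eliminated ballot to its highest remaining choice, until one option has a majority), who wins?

Chen

Round 1: Chen 11, Fay 9, Dana 8, Ana 5, Hira 0. Hira has the fewest and is eliminated.
Round 2: Chen 11, Fay 9, Dana 8, Ana 5. Ana has the fewest and is eliminated.
Round 3: Fay 14, Chen 11, Dana 8. Dana has the fewest and is eliminated.
Round 4: Chen 19, Fay 14. Chen has a majority.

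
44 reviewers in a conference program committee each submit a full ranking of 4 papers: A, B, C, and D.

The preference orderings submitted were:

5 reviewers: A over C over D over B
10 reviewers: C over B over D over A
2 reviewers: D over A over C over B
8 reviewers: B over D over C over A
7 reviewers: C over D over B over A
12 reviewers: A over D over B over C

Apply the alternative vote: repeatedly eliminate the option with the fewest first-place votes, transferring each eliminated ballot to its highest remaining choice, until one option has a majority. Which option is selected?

Round 1: A 17, C 17, B 8, D 2. D has the fewest and is eliminated.
Round 2: A 19, C 17, B 8. B has the fewest and is eliminated.
Round 3: C 25, A 19. C has a majority.

C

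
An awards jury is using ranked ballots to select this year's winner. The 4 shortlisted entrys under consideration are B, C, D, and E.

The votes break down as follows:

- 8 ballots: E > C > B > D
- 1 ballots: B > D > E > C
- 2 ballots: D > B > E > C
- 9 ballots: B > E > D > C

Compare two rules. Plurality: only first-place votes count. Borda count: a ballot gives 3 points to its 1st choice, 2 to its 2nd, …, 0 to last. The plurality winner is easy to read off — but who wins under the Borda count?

E

Plurality first-place counts: B 10, C 0, D 2, E 8 → B.
Borda totals: B 42, C 16, D 17, E 45 → E.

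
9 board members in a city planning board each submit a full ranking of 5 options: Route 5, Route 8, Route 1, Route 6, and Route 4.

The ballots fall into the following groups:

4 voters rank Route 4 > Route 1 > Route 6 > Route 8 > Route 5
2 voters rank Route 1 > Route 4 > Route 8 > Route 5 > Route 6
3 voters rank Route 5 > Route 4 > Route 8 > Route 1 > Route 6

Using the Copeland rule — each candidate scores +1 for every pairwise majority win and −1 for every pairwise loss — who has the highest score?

Route 4

Pairwise results:
  Route 5 vs Route 8: Route 8 wins 6–3.
  Route 5 vs Route 1: Route 1 wins 6–3.
  Route 5 vs Route 6: Route 5 wins 5–4.
  Route 5 vs Route 4: Route 4 wins 6–3.
  Route 8 vs Route 1: Route 1 wins 6–3.
  Route 8 vs Route 6: Route 8 wins 5–4.
  Route 8 vs Route 4: Route 4 wins 9–0.
  Route 1 vs Route 6: Route 1 wins 9–0.
  Route 1 vs Route 4: Route 4 wins 7–2.
  Route 6 vs Route 4: Route 4 wins 9–0.
Copeland scores (wins − losses):
  Route 5: 1 − 3 = -2
  Route 8: 2 − 2 = 0
  Route 1: 3 − 1 = 2
  Route 6: 0 − 4 = -4
  Route 4: 4 − 0 = 4
Route 4 has the best Copeland score.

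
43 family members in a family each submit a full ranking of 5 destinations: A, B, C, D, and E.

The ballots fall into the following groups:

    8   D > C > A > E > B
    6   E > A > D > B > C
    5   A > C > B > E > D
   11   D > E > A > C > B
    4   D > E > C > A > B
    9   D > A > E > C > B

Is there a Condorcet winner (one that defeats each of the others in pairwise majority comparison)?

Yes

Head-to-head results (43 voters total):
A vs B: A wins 43–0.
A vs C: A wins 31–12.
A vs D: D wins 32–11.
A vs E: A wins 22–21.
B vs C: C wins 37–6.
B vs D: D wins 38–5.
B vs E: E wins 38–5.
C vs D: D wins 38–5.
C vs E: E wins 30–13.
D vs E: D wins 32–11.
D beats each rival — A (32–11), B (38–5), C (38–5), E (32–11) — so D is the Condorcet winner.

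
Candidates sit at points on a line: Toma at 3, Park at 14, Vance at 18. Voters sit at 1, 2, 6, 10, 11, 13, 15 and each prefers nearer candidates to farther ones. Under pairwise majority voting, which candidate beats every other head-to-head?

Park

With single-peaked preferences on a line, the Condorcet winner is the candidate closest to the median voter.
The median voter (position 10) is closest to Park at 14.
Check: Park vs Toma — voters closer to Park: 4 of 7.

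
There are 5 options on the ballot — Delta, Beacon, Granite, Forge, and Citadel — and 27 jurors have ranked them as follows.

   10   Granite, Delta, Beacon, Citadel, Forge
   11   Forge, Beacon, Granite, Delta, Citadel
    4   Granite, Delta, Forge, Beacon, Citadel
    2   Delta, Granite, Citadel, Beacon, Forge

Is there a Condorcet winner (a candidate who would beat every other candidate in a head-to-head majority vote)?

Head-to-head results (27 voters total):
Delta vs Beacon: Delta wins 16–11.
Delta vs Granite: Granite wins 25–2.
Delta vs Forge: Delta wins 16–11.
Delta vs Citadel: Delta wins 27–0.
Beacon vs Granite: Granite wins 16–11.
Beacon vs Forge: Forge wins 15–12.
Beacon vs Citadel: Beacon wins 25–2.
Granite vs Forge: Granite wins 16–11.
Granite vs Citadel: Granite wins 27–0.
Forge vs Citadel: Forge wins 15–12.
Granite beats each rival — Delta (25–2), Beacon (16–11), Forge (16–11), Citadel (27–0) — so Granite is the Condorcet winner.

Yes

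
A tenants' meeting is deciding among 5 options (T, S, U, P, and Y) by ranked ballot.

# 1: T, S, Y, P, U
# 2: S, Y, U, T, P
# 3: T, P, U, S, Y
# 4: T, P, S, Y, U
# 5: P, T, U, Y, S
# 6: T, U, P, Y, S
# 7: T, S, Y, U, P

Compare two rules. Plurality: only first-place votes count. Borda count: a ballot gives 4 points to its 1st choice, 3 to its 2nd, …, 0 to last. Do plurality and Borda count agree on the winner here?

Yes

Plurality first-place counts: T 5, S 1, U 0, P 1, Y 0 → T.
Borda totals: T 24, S 13, U 10, P 13, Y 10 → T.
The two rules agree on T.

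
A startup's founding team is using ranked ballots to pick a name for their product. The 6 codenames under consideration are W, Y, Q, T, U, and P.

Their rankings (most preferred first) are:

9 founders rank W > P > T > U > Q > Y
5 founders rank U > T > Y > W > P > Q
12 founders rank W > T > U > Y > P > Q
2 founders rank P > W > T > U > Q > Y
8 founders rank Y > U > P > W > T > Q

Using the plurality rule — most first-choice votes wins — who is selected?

W

First-place vote totals:
  W: 21
  Y: 8
  Q: 0
  T: 0
  U: 5
  P: 2
W has the most first-place votes.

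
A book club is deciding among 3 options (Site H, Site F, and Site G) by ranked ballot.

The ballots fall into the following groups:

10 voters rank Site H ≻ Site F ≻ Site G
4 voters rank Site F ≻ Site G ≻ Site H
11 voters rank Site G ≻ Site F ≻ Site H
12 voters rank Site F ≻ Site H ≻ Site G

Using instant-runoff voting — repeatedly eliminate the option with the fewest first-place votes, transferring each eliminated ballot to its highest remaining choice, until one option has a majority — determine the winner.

Site F

Round 1: Site F 16, Site G 11, Site H 10. Site H has the fewest and is eliminated.
Round 2: Site F 26, Site G 11. Site F has a majority.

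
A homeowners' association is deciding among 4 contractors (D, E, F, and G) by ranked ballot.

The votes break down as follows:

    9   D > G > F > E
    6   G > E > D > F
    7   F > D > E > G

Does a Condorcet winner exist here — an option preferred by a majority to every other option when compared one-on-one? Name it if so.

D

Head-to-head results (22 voters total):
D vs E: D wins 16–6.
D vs F: D wins 15–7.
D vs G: D wins 16–6.
E vs F: F wins 16–6.
E vs G: G wins 15–7.
F vs G: G wins 15–7.
D beats each rival — E (16–6), F (15–7), G (16–6) — so D is the Condorcet winner.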